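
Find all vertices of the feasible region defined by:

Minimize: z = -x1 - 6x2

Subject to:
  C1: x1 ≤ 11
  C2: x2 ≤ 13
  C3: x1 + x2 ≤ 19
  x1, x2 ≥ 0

(0, 0), (11, 0), (11, 8), (6, 13), (0, 13)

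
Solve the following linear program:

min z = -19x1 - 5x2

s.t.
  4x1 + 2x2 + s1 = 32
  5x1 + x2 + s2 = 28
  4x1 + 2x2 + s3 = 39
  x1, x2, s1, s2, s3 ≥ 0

Evaluate the objective at each vertex of the feasible region:
  z(0, 0) = 0
  z(5.6, 0) = -106.4
  z(4, 8) = -116  ←
  z(0, 16) = -80
The minimum is at x1 = 4, x2 = 8.

x1 = 4, x2 = 8, z = -116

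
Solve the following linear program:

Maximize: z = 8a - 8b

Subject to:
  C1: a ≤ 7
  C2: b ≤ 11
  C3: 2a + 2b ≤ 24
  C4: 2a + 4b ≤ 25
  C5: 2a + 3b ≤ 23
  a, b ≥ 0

Evaluate the objective at each vertex of the feasible region:
  z(0, 0) = 0
  z(7, 0) = 56  ←
  z(7, 2.75) = 34
  z(0, 6.25) = -50
The maximum is at a = 7, b = 0.

a = 7, b = 0, z = 56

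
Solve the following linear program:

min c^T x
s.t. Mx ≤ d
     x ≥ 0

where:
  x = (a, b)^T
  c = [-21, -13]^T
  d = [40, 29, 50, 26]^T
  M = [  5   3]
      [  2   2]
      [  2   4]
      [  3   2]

Evaluate the objective at each vertex of the feasible region:
  z(0, 0) = 0
  z(8, 0) = -168
  z(2, 10) = -172  ←
  z(0.5, 12.25) = -169.8
  z(0, 12.5) = -162.5
The minimum is at a = 2, b = 10.

a = 2, b = 10, z = -172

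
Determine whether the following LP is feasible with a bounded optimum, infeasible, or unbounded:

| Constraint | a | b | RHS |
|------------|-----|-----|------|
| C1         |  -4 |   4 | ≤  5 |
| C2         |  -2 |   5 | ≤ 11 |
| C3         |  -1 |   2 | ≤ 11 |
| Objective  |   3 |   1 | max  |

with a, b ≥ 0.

Unbounded (objective can increase without bound)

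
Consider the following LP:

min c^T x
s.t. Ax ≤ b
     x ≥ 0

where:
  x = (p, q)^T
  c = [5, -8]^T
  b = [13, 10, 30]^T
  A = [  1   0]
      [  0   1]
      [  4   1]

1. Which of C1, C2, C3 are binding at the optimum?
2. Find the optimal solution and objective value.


1. C2
2. p = 0, q = 10, z = -80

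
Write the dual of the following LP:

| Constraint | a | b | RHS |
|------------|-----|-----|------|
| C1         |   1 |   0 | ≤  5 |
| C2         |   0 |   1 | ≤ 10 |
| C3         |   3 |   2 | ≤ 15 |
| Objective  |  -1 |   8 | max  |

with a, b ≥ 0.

Primal max cᵀx s.t. Ax ≤ b, x ≥ 0  →  Dual min bᵀy s.t. Aᵀy ≥ c, y ≥ 0.

Minimize: z = 5y1 + 10y2 + 15y3

Subject to:
  y1 + 3y3 ≥ -1
  y2 + 2y3 ≥ 8
  y1, y2, y3 ≥ 0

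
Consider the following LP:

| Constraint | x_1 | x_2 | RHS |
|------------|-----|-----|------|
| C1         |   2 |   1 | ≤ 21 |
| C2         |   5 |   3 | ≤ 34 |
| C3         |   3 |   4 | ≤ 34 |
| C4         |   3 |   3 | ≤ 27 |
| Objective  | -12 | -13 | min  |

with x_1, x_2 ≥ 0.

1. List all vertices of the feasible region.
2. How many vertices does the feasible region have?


1. (0, 0), (6.8, 0), (3.5, 5.5), (2, 7), (0, 8.5)
2. 5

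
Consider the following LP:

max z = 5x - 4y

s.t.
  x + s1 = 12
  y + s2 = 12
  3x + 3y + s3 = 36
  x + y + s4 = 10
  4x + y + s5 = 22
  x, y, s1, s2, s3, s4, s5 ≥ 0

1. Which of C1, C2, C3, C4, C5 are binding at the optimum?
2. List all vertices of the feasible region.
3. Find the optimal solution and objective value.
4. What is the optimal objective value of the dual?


1. C5
2. (0, 0), (5.5, 0), (4, 6), (0, 10)
3. x = 5.5, y = 0, z = 27.5
4. 27.5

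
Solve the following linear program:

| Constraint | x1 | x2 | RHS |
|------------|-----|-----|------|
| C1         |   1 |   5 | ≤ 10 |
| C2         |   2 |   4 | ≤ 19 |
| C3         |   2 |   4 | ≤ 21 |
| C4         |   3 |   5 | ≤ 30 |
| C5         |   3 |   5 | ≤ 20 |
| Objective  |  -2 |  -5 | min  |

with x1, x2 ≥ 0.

Evaluate the objective at each vertex of the feasible region:
  z(0, 0) = 0
  z(6.667, 0) = -13.33
  z(5, 1) = -15  ←
  z(0, 2) = -10
The minimum is at x1 = 5, x2 = 1.

x1 = 5, x2 = 1, z = -15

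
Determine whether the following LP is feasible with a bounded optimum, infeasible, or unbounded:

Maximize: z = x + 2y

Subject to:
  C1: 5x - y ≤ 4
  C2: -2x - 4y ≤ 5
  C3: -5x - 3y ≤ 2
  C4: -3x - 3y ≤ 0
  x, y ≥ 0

Unbounded (objective can increase without bound)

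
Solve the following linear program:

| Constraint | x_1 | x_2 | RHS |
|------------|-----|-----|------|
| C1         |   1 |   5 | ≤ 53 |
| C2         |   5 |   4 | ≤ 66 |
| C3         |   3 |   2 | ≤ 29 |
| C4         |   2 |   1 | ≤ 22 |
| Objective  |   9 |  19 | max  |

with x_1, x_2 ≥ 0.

Evaluate the objective at each vertex of the feasible region:
  z(0, 0) = 0
  z(9.667, 0) = 87
  z(3, 10) = 217  ←
  z(0, 10.6) = 201.4
The maximum is at x_1 = 3, x_2 = 10.

x_1 = 3, x_2 = 10, z = 217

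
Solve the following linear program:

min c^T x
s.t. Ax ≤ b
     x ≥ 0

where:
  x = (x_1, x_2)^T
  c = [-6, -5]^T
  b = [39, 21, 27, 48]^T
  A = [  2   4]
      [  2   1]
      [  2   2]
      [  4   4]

Evaluate the objective at each vertex of the feasible region:
  z(0, 0) = 0
  z(10.5, 0) = -63
  z(9, 3) = -69  ←
  z(4.5, 7.5) = -64.5
  z(0, 9.75) = -48.75
The minimum is at x_1 = 9, x_2 = 3.

x_1 = 9, x_2 = 3, z = -69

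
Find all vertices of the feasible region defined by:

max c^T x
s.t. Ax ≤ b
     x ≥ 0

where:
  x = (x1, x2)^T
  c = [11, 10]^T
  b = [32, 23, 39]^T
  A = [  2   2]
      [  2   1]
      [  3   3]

(0, 0), (11.5, 0), (10, 3), (0, 13)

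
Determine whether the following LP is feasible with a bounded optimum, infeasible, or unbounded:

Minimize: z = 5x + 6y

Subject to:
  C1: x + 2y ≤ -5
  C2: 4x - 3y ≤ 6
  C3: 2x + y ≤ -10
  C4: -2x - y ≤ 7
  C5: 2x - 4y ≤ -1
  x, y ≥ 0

Infeasible (no feasible solution exists)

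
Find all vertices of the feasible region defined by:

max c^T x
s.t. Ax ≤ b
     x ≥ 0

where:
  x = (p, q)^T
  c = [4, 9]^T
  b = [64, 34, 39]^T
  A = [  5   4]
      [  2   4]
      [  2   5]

(0, 0), (12.8, 0), (10, 3.5), (7, 5), (0, 7.8)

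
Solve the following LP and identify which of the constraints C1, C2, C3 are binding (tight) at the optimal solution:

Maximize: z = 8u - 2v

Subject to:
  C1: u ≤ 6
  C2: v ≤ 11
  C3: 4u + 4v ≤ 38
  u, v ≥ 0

At u = 6, v = 0, compute slack b - a·x for each constraint:
  C1: 6 − 6 = 0  (binding)
  C2: 11 − 0 = 11  (slack)
  C3: 38 − 24 = 14  (slack)

Optimal: u = 6, v = 0
Binding: C1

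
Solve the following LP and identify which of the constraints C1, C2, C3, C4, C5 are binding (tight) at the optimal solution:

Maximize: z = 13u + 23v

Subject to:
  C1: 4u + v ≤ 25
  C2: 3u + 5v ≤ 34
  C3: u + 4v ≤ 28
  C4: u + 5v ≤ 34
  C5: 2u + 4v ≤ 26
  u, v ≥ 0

At u = 3, v = 5, compute slack b - a·x for each constraint:
  C1: 25 − 17 = 8  (slack)
  C2: 34 − 34 = 0  (binding)
  C3: 28 − 23 = 5  (slack)
  C4: 34 − 28 = 6  (slack)
  C5: 26 − 26 = 0  (binding)

Optimal: u = 3, v = 5
Binding: C2, C5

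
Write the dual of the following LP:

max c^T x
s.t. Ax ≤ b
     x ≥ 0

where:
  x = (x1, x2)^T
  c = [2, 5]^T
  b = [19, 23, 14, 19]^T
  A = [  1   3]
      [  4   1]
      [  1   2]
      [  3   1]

Primal max cᵀx s.t. Ax ≤ b, x ≥ 0  →  Dual min bᵀy s.t. Aᵀy ≥ c, y ≥ 0.

Minimize: z = 19y1 + 23y2 + 14y3 + 19y4

Subject to:
  y1 + 4y2 + y3 + 3y4 ≥ 2
  3y1 + y2 + 2y3 + y4 ≥ 5
  y1, y2, y3, y4 ≥ 0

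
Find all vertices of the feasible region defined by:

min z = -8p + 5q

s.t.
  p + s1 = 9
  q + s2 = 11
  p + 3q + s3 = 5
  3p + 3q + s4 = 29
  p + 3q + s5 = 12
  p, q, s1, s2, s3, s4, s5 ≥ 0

(0, 0), (5, 0), (0, 1.667)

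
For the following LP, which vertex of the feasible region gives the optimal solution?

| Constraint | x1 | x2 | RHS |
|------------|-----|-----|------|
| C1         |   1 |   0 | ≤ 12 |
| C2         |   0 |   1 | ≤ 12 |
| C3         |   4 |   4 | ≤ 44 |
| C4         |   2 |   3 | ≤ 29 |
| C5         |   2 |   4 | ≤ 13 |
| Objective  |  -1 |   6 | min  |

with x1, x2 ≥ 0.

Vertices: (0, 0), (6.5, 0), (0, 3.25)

Evaluate the objective at each vertex of the feasible region:
  z(0, 0) = 0
  z(6.5, 0) = -6.5  ←
  z(0, 3.25) = 19.5
The minimum is at x1 = 6.5, x2 = 0.

(6.5, 0)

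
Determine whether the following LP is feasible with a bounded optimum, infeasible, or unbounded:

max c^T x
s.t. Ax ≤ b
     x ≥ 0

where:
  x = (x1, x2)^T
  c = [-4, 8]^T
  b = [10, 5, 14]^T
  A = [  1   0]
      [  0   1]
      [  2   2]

Feasible with a bounded optimal solution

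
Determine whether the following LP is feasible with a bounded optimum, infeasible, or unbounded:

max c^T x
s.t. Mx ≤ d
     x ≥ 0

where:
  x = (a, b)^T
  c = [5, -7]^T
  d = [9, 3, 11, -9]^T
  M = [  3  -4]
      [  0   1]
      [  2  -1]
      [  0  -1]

Infeasible (no feasible solution exists)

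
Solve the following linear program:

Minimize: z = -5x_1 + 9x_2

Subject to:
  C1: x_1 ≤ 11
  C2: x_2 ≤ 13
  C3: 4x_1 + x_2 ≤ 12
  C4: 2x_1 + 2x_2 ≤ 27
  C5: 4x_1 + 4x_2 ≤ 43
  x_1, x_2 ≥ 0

Evaluate the objective at each vertex of the feasible region:
  z(0, 0) = 0
  z(3, 0) = -15  ←
  z(0.4167, 10.33) = 90.92
  z(0, 10.75) = 96.75
The minimum is at x_1 = 3, x_2 = 0.

x_1 = 3, x_2 = 0, z = -15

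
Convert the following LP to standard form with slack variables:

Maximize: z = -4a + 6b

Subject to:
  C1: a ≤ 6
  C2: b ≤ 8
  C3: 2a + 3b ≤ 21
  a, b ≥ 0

max z = -4a + 6b

s.t.
  a + s1 = 6
  b + s2 = 8
  2a + 3b + s3 = 21
  a, b, s1, s2, s3 ≥ 0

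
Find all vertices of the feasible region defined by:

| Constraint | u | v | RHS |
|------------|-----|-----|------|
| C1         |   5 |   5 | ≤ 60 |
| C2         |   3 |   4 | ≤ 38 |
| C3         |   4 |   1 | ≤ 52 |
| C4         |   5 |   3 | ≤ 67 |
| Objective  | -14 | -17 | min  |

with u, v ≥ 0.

(0, 0), (12, 0), (10, 2), (0, 9.5)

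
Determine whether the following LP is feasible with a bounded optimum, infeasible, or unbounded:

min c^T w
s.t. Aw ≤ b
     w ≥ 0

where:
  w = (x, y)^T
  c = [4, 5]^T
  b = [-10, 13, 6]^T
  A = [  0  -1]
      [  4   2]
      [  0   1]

Infeasible (no feasible solution exists)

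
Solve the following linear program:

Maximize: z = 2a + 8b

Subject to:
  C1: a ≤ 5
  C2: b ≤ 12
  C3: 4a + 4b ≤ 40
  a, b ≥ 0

Evaluate the objective at each vertex of the feasible region:
  z(0, 0) = 0
  z(5, 0) = 10
  z(5, 5) = 50
  z(0, 10) = 80  ←
The maximum is at a = 0, b = 10.

a = 0, b = 10, z = 80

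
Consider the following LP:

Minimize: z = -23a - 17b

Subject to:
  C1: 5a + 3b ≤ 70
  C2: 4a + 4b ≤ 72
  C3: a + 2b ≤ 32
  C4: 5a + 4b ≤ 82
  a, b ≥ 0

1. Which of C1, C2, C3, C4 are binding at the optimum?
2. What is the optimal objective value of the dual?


1. C1, C2
2. -354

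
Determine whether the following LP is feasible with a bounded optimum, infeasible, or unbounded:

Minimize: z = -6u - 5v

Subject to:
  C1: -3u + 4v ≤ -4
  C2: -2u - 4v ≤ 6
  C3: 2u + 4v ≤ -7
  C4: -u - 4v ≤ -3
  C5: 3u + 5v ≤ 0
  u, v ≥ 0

Infeasible (no feasible solution exists)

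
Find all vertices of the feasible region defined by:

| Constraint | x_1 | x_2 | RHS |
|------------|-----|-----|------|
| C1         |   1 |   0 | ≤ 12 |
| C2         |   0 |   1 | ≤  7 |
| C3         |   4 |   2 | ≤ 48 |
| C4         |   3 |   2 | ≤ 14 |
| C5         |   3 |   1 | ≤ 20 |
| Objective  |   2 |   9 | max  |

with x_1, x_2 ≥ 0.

(0, 0), (4.667, 0), (0, 7)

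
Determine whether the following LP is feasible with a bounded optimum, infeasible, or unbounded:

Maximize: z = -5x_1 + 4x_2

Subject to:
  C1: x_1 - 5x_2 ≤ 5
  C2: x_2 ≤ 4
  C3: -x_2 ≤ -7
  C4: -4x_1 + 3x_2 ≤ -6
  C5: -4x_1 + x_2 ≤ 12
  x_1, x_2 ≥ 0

Infeasible (no feasible solution exists)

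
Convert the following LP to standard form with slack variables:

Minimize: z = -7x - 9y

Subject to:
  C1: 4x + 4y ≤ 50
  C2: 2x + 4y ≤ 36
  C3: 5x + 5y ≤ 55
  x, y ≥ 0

min z = -7x - 9y

s.t.
  4x + 4y + s1 = 50
  2x + 4y + s2 = 36
  5x + 5y + s3 = 55
  x, y, s1, s2, s3 ≥ 0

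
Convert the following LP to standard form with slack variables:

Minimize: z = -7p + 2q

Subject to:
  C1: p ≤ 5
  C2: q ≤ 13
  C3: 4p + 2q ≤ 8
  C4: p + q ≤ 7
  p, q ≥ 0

min z = -7p + 2q

s.t.
  p + s1 = 5
  q + s2 = 13
  4p + 2q + s3 = 8
  p + q + s4 = 7
  p, q, s1, s2, s3, s4 ≥ 0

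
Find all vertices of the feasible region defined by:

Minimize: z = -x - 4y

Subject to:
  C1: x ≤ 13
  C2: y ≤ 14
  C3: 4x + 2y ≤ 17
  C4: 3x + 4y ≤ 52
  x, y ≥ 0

(0, 0), (4.25, 0), (0, 8.5)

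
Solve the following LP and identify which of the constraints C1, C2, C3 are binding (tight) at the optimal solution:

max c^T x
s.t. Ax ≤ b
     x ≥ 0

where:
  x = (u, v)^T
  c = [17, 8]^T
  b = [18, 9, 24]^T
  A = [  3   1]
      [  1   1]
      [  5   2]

At u = 2, v = 7, compute slack b - a·x for each constraint:
  C1: 18 − 13 = 5  (slack)
  C2: 9 − 9 = 0  (binding)
  C3: 24 − 24 = 0  (binding)

Optimal: u = 2, v = 7
Binding: C2, C3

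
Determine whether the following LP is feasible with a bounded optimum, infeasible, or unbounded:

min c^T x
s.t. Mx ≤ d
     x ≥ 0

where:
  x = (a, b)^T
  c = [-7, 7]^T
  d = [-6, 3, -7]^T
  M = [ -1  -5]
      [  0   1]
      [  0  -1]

Infeasible (no feasible solution exists)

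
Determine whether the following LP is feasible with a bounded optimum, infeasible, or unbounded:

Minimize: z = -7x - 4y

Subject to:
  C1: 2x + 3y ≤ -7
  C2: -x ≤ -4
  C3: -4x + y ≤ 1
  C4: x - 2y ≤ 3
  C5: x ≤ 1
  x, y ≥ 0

Infeasible (no feasible solution exists)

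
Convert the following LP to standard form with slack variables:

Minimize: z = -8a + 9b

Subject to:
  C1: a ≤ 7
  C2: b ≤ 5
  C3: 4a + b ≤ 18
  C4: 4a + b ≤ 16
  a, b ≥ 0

min z = -8a + 9b

s.t.
  a + s1 = 7
  b + s2 = 5
  4a + b + s3 = 18
  4a + b + s4 = 16
  a, b, s1, s2, s3, s4 ≥ 0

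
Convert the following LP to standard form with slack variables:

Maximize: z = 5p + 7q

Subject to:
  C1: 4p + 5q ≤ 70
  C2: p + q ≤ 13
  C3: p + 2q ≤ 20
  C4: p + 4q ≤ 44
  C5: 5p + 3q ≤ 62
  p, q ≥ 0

max z = 5p + 7q

s.t.
  4p + 5q + s1 = 70
  p + q + s2 = 13
  p + 2q + s3 = 20
  p + 4q + s4 = 44
  5p + 3q + s5 = 62
  p, q, s1, s2, s3, s4, s5 ≥ 0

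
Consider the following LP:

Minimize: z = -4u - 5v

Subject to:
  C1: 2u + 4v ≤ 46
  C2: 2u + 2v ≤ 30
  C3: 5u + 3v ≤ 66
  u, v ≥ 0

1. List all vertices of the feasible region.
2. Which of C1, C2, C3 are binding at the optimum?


1. (0, 0), (13.2, 0), (10.5, 4.5), (7, 8), (0, 11.5)
2. C1, C2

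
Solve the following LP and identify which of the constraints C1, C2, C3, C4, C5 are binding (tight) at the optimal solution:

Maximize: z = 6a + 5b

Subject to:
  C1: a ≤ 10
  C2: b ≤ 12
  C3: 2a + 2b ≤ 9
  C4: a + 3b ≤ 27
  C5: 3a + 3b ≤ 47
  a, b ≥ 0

At a = 4.5, b = 0, compute slack b - a·x for each constraint:
  C1: 10 − 4.5 = 5.5  (slack)
  C2: 12 − 0 = 12  (slack)
  C3: 9 − 9 = 0  (binding)
  C4: 27 − 4.5 = 22.5  (slack)
  C5: 47 − 13.5 = 33.5  (slack)

Optimal: a = 4.5, b = 0
Binding: C3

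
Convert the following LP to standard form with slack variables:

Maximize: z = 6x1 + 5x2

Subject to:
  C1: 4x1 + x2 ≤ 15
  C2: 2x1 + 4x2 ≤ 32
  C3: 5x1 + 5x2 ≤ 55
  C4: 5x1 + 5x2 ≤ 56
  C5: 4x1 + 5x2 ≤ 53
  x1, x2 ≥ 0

max z = 6x1 + 5x2

s.t.
  4x1 + x2 + s1 = 15
  2x1 + 4x2 + s2 = 32
  5x1 + 5x2 + s3 = 55
  5x1 + 5x2 + s4 = 56
  4x1 + 5x2 + s5 = 53
  x1, x2, s1, s2, s3, s4, s5 ≥ 0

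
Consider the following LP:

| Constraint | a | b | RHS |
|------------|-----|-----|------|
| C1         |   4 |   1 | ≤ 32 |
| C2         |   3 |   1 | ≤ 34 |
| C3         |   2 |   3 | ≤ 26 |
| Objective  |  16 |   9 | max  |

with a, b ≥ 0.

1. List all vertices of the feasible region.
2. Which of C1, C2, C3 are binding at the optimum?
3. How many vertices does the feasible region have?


1. (0, 0), (8, 0), (7, 4), (0, 8.667)
2. C1, C3
3. 4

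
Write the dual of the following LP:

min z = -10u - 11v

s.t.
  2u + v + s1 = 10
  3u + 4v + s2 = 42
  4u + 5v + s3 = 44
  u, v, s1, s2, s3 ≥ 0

Primal min cᵀx s.t. Ax ≤ b, x ≥ 0  →  Dual max −bᵀy s.t. Aᵀy ≥ −c, y ≥ 0.

Maximize: z = -10y1 - 42y2 - 44y3

Subject to:
  2y1 + 3y2 + 4y3 ≥ 10
  y1 + 4y2 + 5y3 ≥ 11
  y1, y2, y3 ≥ 0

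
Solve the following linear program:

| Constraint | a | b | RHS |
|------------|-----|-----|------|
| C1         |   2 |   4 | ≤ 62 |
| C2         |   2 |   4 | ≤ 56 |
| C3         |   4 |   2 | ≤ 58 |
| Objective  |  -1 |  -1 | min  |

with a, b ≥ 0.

Evaluate the objective at each vertex of the feasible region:
  z(0, 0) = 0
  z(14.5, 0) = -14.5
  z(10, 9) = -19  ←
  z(0, 14) = -14
The minimum is at a = 10, b = 9.

a = 10, b = 9, z = -19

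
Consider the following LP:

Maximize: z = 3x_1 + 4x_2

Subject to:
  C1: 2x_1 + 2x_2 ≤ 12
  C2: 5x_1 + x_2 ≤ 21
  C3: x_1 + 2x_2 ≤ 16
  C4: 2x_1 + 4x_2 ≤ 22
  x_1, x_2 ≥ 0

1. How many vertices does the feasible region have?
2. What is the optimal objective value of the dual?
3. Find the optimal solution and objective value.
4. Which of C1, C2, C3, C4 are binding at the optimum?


1. 5
2. 23
3. x_1 = 1, x_2 = 5, z = 23
4. C1, C4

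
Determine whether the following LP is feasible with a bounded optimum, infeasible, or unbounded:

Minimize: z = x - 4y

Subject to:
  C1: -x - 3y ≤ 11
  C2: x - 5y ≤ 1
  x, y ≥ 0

Unbounded (objective can decrease without bound)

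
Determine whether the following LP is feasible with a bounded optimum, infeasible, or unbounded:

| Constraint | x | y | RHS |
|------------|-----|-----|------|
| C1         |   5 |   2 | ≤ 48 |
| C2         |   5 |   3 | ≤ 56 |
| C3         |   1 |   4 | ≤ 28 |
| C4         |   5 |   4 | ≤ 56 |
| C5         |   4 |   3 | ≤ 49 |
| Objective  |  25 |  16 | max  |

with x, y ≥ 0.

Feasible with a bounded optimal solution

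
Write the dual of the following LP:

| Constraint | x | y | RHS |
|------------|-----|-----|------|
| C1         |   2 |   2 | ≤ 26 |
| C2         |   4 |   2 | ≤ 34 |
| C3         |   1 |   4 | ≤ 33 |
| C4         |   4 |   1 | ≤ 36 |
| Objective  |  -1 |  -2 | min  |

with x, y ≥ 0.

Primal min cᵀx s.t. Ax ≤ b, x ≥ 0  →  Dual max −bᵀy s.t. Aᵀy ≥ −c, y ≥ 0.

Maximize: z = -26y1 - 34y2 - 33y3 - 36y4

Subject to:
  2y1 + 4y2 + y3 + 4y4 ≥ 1
  2y1 + 2y2 + 4y3 + y4 ≥ 2
  y1, y2, y3, y4 ≥ 0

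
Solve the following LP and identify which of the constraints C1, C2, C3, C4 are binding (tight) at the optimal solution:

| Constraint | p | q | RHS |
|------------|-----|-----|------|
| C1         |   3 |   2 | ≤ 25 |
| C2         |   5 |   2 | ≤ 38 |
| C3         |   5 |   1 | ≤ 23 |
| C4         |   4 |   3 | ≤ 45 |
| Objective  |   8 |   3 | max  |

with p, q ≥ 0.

At p = 3, q = 8, compute slack b - a·x for each constraint:
  C1: 25 − 25 = 0  (binding)
  C2: 38 − 31 = 7  (slack)
  C3: 23 − 23 = 0  (binding)
  C4: 45 − 36 = 9  (slack)

Optimal: p = 3, q = 8
Binding: C1, C3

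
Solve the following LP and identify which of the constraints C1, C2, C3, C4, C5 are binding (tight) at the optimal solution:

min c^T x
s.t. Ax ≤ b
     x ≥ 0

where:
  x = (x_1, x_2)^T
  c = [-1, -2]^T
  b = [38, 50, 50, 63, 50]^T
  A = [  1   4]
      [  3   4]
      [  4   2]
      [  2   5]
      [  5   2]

At x_1 = 6, x_2 = 8, compute slack b - a·x for each constraint:
  C1: 38 − 38 = 0  (binding)
  C2: 50 − 50 = 0  (binding)
  C3: 50 − 40 = 10  (slack)
  C4: 63 − 52 = 11  (slack)
  C5: 50 − 46 = 4  (slack)

Optimal: x_1 = 6, x_2 = 8
Binding: C1, C2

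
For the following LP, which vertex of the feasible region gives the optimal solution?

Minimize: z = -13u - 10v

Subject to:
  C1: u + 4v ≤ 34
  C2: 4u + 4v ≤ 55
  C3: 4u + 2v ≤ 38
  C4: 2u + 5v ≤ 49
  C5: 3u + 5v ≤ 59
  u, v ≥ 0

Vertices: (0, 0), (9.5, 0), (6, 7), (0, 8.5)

Evaluate the objective at each vertex of the feasible region:
  z(0, 0) = 0
  z(9.5, 0) = -123.5
  z(6, 7) = -148  ←
  z(0, 8.5) = -85
The minimum is at u = 6, v = 7.

(6, 7)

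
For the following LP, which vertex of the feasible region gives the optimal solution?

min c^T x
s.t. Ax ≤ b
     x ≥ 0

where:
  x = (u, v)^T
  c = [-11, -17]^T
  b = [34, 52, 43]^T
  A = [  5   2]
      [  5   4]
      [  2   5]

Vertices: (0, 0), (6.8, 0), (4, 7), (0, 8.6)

Evaluate the objective at each vertex of the feasible region:
  z(0, 0) = 0
  z(6.8, 0) = -74.8
  z(4, 7) = -163  ←
  z(0, 8.6) = -146.2
The minimum is at u = 4, v = 7.

(4, 7)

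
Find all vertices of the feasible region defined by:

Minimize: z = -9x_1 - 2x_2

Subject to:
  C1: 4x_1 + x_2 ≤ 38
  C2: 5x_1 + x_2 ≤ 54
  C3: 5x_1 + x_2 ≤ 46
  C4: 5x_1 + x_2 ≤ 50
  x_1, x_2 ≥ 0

(0, 0), (9.2, 0), (8, 6), (0, 38)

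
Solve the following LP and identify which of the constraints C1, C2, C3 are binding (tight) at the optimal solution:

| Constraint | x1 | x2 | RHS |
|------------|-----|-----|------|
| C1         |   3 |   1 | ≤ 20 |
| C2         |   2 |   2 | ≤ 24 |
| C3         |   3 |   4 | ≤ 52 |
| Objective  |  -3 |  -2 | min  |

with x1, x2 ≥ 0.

At x1 = 4, x2 = 8, compute slack b - a·x for each constraint:
  C1: 20 − 20 = 0  (binding)
  C2: 24 − 24 = 0  (binding)
  C3: 52 − 44 = 8  (slack)

Optimal: x1 = 4, x2 = 8
Binding: C1, C2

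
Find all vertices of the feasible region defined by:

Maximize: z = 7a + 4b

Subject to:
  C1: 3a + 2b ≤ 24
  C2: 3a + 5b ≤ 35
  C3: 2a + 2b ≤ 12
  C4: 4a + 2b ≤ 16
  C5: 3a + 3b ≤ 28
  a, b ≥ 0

(0, 0), (4, 0), (2, 4), (0, 6)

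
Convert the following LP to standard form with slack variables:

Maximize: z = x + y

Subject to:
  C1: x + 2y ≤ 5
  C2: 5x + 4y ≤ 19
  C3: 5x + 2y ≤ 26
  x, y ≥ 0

max z = x + y

s.t.
  x + 2y + s1 = 5
  5x + 4y + s2 = 19
  5x + 2y + s3 = 26
  x, y, s1, s2, s3 ≥ 0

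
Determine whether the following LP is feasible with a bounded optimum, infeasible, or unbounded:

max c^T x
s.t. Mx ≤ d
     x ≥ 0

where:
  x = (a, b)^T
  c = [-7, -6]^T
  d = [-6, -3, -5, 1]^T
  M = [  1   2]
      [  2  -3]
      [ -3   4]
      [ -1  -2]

Infeasible (no feasible solution exists)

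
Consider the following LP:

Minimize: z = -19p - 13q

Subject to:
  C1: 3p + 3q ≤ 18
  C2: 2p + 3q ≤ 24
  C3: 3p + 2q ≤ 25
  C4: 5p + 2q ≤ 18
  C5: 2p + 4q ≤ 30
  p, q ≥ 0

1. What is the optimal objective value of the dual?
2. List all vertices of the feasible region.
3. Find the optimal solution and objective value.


1. -90
2. (0, 0), (3.6, 0), (2, 4), (0, 6)
3. p = 2, q = 4, z = -90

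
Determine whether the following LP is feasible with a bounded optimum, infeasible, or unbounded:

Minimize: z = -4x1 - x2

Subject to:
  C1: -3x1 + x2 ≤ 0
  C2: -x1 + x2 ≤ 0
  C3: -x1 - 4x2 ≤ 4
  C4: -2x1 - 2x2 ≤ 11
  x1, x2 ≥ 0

Unbounded (objective can decrease without bound)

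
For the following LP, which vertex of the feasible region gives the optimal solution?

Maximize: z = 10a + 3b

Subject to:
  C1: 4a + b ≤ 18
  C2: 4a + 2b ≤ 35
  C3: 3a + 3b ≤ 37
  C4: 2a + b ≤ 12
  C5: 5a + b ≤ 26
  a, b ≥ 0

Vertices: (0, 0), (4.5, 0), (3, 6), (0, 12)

Evaluate the objective at each vertex of the feasible region:
  z(0, 0) = 0
  z(4.5, 0) = 45
  z(3, 6) = 48  ←
  z(0, 12) = 36
The maximum is at a = 3, b = 6.

(3, 6)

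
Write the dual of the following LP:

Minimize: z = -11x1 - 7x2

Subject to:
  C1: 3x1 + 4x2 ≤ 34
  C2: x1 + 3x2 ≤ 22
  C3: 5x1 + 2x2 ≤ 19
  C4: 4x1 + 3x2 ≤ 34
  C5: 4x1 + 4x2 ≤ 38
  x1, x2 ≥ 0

Primal min cᵀx s.t. Ax ≤ b, x ≥ 0  →  Dual max −bᵀy s.t. Aᵀy ≥ −c, y ≥ 0.

Maximize: z = -34y1 - 22y2 - 19y3 - 34y4 - 38y5

Subject to:
  3y1 + y2 + 5y3 + 4y4 + 4y5 ≥ 11
  4y1 + 3y2 + 2y3 + 3y4 + 4y5 ≥ 7
  y1, y2, y3, y4, y5 ≥ 0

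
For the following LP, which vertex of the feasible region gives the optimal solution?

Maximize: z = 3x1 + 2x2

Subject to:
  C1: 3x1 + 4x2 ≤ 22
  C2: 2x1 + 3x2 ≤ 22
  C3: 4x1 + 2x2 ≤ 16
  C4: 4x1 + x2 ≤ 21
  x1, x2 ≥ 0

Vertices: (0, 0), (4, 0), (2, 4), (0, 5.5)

Evaluate the objective at each vertex of the feasible region:
  z(0, 0) = 0
  z(4, 0) = 12
  z(2, 4) = 14  ←
  z(0, 5.5) = 11
The maximum is at x1 = 2, x2 = 4.

(2, 4)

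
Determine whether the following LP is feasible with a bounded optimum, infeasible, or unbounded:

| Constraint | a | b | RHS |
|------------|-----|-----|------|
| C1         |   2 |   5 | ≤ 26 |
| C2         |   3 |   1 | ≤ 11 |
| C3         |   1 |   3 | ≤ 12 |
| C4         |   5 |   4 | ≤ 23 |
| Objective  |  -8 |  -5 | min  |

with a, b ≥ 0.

Feasible with a bounded optimal solution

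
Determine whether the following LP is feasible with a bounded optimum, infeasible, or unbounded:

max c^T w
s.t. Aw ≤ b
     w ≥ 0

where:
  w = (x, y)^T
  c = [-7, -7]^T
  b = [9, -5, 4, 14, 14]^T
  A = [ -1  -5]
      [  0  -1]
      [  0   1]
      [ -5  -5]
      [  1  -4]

Infeasible (no feasible solution exists)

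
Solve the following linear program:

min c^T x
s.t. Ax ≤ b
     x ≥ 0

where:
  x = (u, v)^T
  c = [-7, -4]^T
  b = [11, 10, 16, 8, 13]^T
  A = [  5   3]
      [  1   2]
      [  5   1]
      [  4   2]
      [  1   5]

Evaluate the objective at each vertex of the feasible region:
  z(0, 0) = 0
  z(2, 0) = -14
  z(1, 2) = -15  ←
  z(0.7273, 2.455) = -14.91
  z(0, 2.6) = -10.4
The minimum is at u = 1, v = 2.

u = 1, v = 2, z = -15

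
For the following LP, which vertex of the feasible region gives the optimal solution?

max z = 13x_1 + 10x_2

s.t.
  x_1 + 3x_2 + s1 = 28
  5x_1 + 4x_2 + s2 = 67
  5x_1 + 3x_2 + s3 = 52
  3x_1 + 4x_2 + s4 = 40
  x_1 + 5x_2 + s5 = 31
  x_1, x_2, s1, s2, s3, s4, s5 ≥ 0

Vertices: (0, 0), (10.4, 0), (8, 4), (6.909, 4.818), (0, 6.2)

Evaluate the objective at each vertex of the feasible region:
  z(0, 0) = 0
  z(10.4, 0) = 135.2
  z(8, 4) = 144  ←
  z(6.909, 4.818) = 138
  z(0, 6.2) = 62
The maximum is at x_1 = 8, x_2 = 4.

(8, 4)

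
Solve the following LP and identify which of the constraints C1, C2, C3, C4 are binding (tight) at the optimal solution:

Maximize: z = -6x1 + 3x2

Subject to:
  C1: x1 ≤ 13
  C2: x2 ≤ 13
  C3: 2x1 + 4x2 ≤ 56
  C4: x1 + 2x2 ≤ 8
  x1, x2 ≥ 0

At x1 = 0, x2 = 4, compute slack b - a·x for each constraint:
  C1: 13 − 0 = 13  (slack)
  C2: 13 − 4 = 9  (slack)
  C3: 56 − 16 = 40  (slack)
  C4: 8 − 8 = 0  (binding)

Optimal: x1 = 0, x2 = 4
Binding: C4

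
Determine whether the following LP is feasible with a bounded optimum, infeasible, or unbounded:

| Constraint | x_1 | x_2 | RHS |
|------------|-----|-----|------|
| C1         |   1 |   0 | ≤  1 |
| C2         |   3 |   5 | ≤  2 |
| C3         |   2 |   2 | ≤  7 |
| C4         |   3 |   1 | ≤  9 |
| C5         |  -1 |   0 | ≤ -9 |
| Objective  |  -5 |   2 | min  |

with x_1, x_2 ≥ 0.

Infeasible (no feasible solution exists)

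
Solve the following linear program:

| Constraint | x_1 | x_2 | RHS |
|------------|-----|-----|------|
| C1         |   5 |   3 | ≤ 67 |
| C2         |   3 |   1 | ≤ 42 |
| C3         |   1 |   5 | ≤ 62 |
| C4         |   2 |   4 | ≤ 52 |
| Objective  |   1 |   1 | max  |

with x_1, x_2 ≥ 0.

Evaluate the objective at each vertex of the feasible region:
  z(0, 0) = 0
  z(13.4, 0) = 13.4
  z(8, 9) = 17  ←
  z(2, 12) = 14
  z(0, 12.4) = 12.4
The maximum is at x_1 = 8, x_2 = 9.

x_1 = 8, x_2 = 9, z = 17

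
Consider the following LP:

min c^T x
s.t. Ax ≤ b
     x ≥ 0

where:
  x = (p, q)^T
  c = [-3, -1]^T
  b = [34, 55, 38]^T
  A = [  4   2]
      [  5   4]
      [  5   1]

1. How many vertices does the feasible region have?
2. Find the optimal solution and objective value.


1. 5
2. p = 7, q = 3, z = -24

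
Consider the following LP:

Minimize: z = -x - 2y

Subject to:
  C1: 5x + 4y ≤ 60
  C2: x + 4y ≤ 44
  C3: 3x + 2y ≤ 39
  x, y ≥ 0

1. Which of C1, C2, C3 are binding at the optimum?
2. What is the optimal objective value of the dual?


1. C1, C2
2. -24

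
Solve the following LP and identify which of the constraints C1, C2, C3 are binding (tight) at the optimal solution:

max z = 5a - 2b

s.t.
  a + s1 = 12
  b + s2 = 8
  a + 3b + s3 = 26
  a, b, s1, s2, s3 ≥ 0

At a = 12, b = 0, compute slack b - a·x for each constraint:
  C1: 12 − 12 = 0  (binding)
  C2: 8 − 0 = 8  (slack)
  C3: 26 − 12 = 14  (slack)

Optimal: a = 12, b = 0
Binding: C1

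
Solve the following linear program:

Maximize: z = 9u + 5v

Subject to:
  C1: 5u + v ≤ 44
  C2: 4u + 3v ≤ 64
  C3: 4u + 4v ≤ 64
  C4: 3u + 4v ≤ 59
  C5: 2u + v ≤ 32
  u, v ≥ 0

Evaluate the objective at each vertex of the feasible region:
  z(0, 0) = 0
  z(8.8, 0) = 79.2
  z(7, 9) = 108  ←
  z(5, 11) = 100
  z(0, 14.75) = 73.75
The maximum is at u = 7, v = 9.

u = 7, v = 9, z = 108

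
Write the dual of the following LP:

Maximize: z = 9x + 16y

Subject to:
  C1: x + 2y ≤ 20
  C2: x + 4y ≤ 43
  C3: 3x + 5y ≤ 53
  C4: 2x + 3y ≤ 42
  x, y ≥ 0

Primal max cᵀx s.t. Ax ≤ b, x ≥ 0  →  Dual min bᵀy s.t. Aᵀy ≥ c, y ≥ 0.

Minimize: z = 20y1 + 43y2 + 53y3 + 42y4

Subject to:
  y1 + y2 + 3y3 + 2y4 ≥ 9
  2y1 + 4y2 + 5y3 + 3y4 ≥ 16
  y1, y2, y3, y4 ≥ 0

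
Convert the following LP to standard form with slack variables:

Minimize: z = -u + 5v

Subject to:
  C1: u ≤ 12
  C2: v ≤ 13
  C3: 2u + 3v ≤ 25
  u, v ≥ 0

min z = -u + 5v

s.t.
  u + s1 = 12
  v + s2 = 13
  2u + 3v + s3 = 25
  u, v, s1, s2, s3 ≥ 0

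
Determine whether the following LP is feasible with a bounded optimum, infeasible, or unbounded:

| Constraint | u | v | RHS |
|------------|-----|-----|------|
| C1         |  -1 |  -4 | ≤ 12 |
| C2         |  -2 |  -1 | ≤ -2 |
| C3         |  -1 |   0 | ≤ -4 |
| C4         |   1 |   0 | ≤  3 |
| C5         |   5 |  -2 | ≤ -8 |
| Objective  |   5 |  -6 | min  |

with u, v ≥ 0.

Infeasible (no feasible solution exists)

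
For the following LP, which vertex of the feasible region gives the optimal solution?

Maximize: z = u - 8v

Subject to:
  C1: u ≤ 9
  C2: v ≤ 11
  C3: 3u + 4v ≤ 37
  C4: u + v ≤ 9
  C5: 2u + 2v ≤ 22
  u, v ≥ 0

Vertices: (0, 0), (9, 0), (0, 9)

Evaluate the objective at each vertex of the feasible region:
  z(0, 0) = 0
  z(9, 0) = 9  ←
  z(0, 9) = -72
The maximum is at u = 9, v = 0.

(9, 0)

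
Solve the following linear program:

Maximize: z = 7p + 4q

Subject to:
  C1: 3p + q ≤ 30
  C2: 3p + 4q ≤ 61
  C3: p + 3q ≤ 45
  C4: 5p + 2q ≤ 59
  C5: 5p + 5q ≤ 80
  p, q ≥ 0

Evaluate the objective at each vertex of the feasible region:
  z(0, 0) = 0
  z(10, 0) = 70
  z(7, 9) = 85  ←
  z(3, 13) = 73
  z(0.6, 14.8) = 63.4
  z(0, 15) = 60
The maximum is at p = 7, q = 9.

p = 7, q = 9, z = 85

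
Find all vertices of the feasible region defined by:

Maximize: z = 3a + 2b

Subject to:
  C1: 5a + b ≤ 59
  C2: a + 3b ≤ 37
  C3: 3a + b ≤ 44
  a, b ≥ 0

(0, 0), (11.8, 0), (10, 9), (0, 12.33)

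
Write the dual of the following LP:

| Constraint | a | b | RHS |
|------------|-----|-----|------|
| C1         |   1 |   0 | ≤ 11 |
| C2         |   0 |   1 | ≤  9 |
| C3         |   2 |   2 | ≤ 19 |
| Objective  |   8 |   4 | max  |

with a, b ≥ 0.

Primal max cᵀx s.t. Ax ≤ b, x ≥ 0  →  Dual min bᵀy s.t. Aᵀy ≥ c, y ≥ 0.

Minimize: z = 11y1 + 9y2 + 19y3

Subject to:
  y1 + 2y3 ≥ 8
  y2 + 2y3 ≥ 4
  y1, y2, y3 ≥ 0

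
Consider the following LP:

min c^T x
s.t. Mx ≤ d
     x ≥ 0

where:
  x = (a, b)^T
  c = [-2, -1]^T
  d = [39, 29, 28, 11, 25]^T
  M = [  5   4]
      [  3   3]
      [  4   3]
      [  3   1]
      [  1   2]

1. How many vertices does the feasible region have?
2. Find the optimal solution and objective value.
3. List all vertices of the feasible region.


1. 4
2. a = 1, b = 8, z = -10
3. (0, 0), (3.667, 0), (1, 8), (0, 9.333)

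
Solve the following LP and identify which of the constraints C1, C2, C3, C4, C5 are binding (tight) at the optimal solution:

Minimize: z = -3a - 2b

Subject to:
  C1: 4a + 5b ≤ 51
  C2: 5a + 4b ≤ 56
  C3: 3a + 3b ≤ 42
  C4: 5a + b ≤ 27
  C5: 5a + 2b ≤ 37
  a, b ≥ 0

At a = 4, b = 7, compute slack b - a·x for each constraint:
  C1: 51 − 51 = 0  (binding)
  C2: 56 − 48 = 8  (slack)
  C3: 42 − 33 = 9  (slack)
  C4: 27 − 27 = 0  (binding)
  C5: 37 − 34 = 3  (slack)

Optimal: a = 4, b = 7
Binding: C1, C4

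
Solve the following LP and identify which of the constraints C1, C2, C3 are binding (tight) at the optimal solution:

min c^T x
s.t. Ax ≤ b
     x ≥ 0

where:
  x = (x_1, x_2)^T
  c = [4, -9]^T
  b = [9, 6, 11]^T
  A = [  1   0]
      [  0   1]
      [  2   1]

At x_1 = 0, x_2 = 6, compute slack b - a·x for each constraint:
  C1: 9 − 0 = 9  (slack)
  C2: 6 − 6 = 0  (binding)
  C3: 11 − 6 = 5  (slack)

Optimal: x_1 = 0, x_2 = 6
Binding: C2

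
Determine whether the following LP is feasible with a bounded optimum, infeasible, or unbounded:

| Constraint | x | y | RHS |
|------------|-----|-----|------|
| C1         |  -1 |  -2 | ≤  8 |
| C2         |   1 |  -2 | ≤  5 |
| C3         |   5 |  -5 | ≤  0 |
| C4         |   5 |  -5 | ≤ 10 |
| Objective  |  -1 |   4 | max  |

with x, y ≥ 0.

Unbounded (objective can increase without bound)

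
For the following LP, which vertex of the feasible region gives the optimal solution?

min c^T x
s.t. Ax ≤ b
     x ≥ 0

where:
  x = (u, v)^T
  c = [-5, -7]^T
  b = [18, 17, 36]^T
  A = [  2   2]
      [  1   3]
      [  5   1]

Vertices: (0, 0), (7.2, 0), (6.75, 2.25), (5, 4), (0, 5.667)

Evaluate the objective at each vertex of the feasible region:
  z(0, 0) = 0
  z(7.2, 0) = -36
  z(6.75, 2.25) = -49.5
  z(5, 4) = -53  ←
  z(0, 5.667) = -39.67
The minimum is at u = 5, v = 4.

(5, 4)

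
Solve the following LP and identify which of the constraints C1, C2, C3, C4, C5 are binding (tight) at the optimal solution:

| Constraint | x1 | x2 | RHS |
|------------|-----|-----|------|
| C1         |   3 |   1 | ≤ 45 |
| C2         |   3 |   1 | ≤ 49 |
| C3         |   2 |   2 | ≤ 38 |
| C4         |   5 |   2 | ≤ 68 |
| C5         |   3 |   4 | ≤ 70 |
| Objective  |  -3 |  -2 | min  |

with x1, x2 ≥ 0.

At x1 = 10, x2 = 9, compute slack b - a·x for each constraint:
  C1: 45 − 39 = 6  (slack)
  C2: 49 − 39 = 10  (slack)
  C3: 38 − 38 = 0  (binding)
  C4: 68 − 68 = 0  (binding)
  C5: 70 − 66 = 4  (slack)

Optimal: x1 = 10, x2 = 9
Binding: C3, C4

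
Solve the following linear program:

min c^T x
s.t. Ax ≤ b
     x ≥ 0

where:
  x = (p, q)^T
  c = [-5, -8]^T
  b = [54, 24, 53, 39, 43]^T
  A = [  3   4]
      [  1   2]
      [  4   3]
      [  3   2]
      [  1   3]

Evaluate the objective at each vertex of the feasible region:
  z(0, 0) = 0
  z(13, 0) = -65
  z(11, 3) = -79
  z(7.143, 8.143) = -100.9
  z(6, 9) = -102  ←
  z(0, 12) = -96
The minimum is at p = 6, q = 9.

p = 6, q = 9, z = -102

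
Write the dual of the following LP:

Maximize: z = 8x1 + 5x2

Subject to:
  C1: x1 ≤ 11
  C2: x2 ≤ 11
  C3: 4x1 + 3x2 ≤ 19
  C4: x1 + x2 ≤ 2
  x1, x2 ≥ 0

Primal max cᵀx s.t. Ax ≤ b, x ≥ 0  →  Dual min bᵀy s.t. Aᵀy ≥ c, y ≥ 0.

Minimize: z = 11y1 + 11y2 + 19y3 + 2y4

Subject to:
  y1 + 4y3 + y4 ≥ 8
  y2 + 3y3 + y4 ≥ 5
  y1, y2, y3, y4 ≥ 0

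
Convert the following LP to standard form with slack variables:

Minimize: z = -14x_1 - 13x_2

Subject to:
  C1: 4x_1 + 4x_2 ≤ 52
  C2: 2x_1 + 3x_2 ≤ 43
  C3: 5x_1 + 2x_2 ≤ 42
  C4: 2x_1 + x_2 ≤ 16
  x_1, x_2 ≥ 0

min z = -14x_1 - 13x_2

s.t.
  4x_1 + 4x_2 + s1 = 52
  2x_1 + 3x_2 + s2 = 43
  5x_1 + 2x_2 + s3 = 42
  2x_1 + x_2 + s4 = 16
  x_1, x_2, s1, s2, s3, s4 ≥ 0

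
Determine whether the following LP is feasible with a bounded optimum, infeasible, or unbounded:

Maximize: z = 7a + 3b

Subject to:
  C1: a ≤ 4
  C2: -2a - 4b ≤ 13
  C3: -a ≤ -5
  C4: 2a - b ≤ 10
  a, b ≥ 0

Infeasible (no feasible solution exists)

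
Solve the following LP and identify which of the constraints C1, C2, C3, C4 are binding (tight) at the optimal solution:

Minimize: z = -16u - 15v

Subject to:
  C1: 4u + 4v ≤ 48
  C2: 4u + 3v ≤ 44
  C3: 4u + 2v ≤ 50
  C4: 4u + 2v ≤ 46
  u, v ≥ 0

At u = 8, v = 4, compute slack b - a·x for each constraint:
  C1: 48 − 48 = 0  (binding)
  C2: 44 − 44 = 0  (binding)
  C3: 50 − 40 = 10  (slack)
  C4: 46 − 40 = 6  (slack)

Optimal: u = 8, v = 4
Binding: C1, C2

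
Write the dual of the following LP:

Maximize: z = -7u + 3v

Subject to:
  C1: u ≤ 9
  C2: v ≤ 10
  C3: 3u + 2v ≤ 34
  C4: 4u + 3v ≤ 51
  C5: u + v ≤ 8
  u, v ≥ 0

Primal max cᵀx s.t. Ax ≤ b, x ≥ 0  →  Dual min bᵀy s.t. Aᵀy ≥ c, y ≥ 0.

Minimize: z = 9y1 + 10y2 + 34y3 + 51y4 + 8y5

Subject to:
  y1 + 3y3 + 4y4 + y5 ≥ -7
  y2 + 2y3 + 3y4 + y5 ≥ 3
  y1, y2, y3, y4, y5 ≥ 0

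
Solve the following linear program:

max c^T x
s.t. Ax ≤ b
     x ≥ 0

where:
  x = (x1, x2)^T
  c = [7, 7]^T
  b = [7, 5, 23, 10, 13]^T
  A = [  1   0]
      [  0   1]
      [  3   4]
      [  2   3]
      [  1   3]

Evaluate the objective at each vertex of the feasible region:
  z(0, 0) = 0
  z(5, 0) = 35  ←
  z(0, 3.333) = 23.33
The maximum is at x1 = 5, x2 = 0.

x1 = 5, x2 = 0, z = 35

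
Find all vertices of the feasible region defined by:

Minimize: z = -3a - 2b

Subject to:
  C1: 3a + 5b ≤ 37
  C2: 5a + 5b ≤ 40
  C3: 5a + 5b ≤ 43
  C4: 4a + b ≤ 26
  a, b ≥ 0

(0, 0), (6.5, 0), (6, 2), (1.5, 6.5), (0, 7.4)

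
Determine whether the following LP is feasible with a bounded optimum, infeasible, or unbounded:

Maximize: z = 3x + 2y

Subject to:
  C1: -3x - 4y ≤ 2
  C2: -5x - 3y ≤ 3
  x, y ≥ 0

Unbounded (objective can increase without bound)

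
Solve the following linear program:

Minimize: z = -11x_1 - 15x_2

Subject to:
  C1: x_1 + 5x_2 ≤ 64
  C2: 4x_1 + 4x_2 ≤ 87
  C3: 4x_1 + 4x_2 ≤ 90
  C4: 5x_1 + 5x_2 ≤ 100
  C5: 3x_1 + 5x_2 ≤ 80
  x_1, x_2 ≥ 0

Evaluate the objective at each vertex of the feasible region:
  z(0, 0) = 0
  z(20, 0) = -220
  z(10, 10) = -260  ←
  z(8, 11.2) = -256
  z(0, 12.8) = -192
The minimum is at x_1 = 10, x_2 = 10.

x_1 = 10, x_2 = 10, z = -260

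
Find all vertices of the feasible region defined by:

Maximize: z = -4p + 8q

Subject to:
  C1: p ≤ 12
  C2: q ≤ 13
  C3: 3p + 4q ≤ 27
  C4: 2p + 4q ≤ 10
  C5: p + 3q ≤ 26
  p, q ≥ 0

(0, 0), (5, 0), (0, 2.5)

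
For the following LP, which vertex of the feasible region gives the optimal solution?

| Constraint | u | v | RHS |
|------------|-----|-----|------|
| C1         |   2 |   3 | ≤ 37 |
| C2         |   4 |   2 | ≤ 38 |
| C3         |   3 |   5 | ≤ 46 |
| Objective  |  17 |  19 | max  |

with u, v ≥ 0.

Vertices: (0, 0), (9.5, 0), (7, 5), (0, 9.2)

Evaluate the objective at each vertex of the feasible region:
  z(0, 0) = 0
  z(9.5, 0) = 161.5
  z(7, 5) = 214  ←
  z(0, 9.2) = 174.8
The maximum is at u = 7, v = 5.

(7, 5)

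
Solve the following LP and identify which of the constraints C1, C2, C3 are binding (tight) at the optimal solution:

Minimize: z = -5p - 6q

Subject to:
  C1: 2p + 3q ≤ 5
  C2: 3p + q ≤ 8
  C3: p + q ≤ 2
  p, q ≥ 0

At p = 1, q = 1, compute slack b - a·x for each constraint:
  C1: 5 − 5 = 0  (binding)
  C2: 8 − 4 = 4  (slack)
  C3: 2 − 2 = 0  (binding)

Optimal: p = 1, q = 1
Binding: C1, C3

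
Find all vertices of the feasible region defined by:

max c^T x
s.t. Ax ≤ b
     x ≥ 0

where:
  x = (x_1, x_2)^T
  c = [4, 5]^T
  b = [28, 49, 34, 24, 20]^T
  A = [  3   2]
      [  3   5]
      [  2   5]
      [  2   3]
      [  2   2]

(0, 0), (9.333, 0), (8, 2), (6, 4), (4.5, 5), (0, 6.8)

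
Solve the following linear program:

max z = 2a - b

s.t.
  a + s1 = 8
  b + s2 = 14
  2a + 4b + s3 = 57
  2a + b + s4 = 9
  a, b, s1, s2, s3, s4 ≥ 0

Evaluate the objective at each vertex of the feasible region:
  z(0, 0) = 0
  z(4.5, 0) = 9  ←
  z(0, 9) = -9
The maximum is at a = 4.5, b = 0.

a = 4.5, b = 0, z = 9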